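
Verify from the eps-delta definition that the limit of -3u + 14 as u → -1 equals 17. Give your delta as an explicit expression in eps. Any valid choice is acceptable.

delta = eps/3

Let eps > 0. We need delta > 0 so that 0 < |u + 1| < delta implies |(-3u + 14) − 17| < eps.
|(-3u + 14) − 17| = |-3u - 3| = 3|u + 1|.
So 3|u + 1| < eps exactly when |u + 1| < eps/3.
Choosing delta = eps/3 gives |(-3u + 14) − 17| = 3|u + 1| < eps whenever |u + 1| < delta.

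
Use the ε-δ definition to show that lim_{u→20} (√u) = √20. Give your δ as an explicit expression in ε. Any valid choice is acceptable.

δ = min(20, √20·ε)

Let ε > 0 be given. We want δ > 0 such that 0 < |u − 20| < δ implies |√u − √20| < ε.
Rationalise: √u − √20 = (u − 20)/(√u + √20), so |√u − √20| = |u − 20|/(√u + √20).
Restrict δ ≤ 20 so that |u − 20| < 20 forces u > 0, and then √u + √20 > √20.
Hence |√u − √20| < |u − 20|/√20, which is < ε once |u − 20| < √20·ε.
Take δ = min(20, √20·ε). If 0 < |u − 20| < δ then u > 0 and |√u − √20| < |u − 20|/√20 < ε.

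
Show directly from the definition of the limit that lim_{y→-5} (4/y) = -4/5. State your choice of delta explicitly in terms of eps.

Fix eps > 0. We seek delta > 0 such that 0 < |y + 5| < delta implies |4/y + 4/5| < eps.
|4/y + 4/5| = 4·|-5 − y|/(5·|y|) = 4|y + 5|/(5|y|).
Require delta ≤ 5/2 so that |y| > 5 − 5/2 = 5/2, hence 5|y| > 25/2.
Then |4/y + 4/5| < 4|y + 5|/(25/2), which is < eps when |y + 5| < (25/8)eps.
Take delta = min(5/2, (25/8)eps). Then 0 < |y + 5| < delta gives both |y + 5| < 5/2 and |y + 5| < (25/8)eps, so |4/y + 4/5| < eps.

delta = min(5/2, (25/8)eps)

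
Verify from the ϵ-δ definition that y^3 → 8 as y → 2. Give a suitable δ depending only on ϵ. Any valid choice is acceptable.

Suppose ϵ > 0. We seek δ > 0 with 0 < |y − 2| < δ ⇒ |y^3 − 8| < ϵ.
Factor: y^3 − 8 = (y − 2)(y^2 + 2y + 4), so |y^3 − 8| = |y − 2|·|y^2 + 2y + 4|.
Impose δ ≤ 2 so that |y| < 4; then |y^2 + 2y + 4| ≤ 28.
Hence |y^3 − 8| ≤ 28|y − 2|, which is < ϵ once |y − 2| < ϵ/28.
Take δ = min(2, ϵ/28). If 0 < |y − 2| < δ then both bounds hold and |y^3 − 8| ≤ 28|y − 2| < 28·(ϵ/28) = ϵ.

δ = min(2, ϵ/28)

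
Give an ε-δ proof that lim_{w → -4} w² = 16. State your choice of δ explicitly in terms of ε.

δ = min(2, ε/10)

Suppose ε > 0. We seek δ > 0 with 0 < |w + 4| < δ ⇒ |w² − 16| < ε.
Factor: w² − 16 = (w + 4)(w - 4), so |w² − 16| = |w + 4|·|w - 4|.
Impose δ ≤ 2 so that |w| < 6; then |w - 4| ≤ 10.
Hence |w² − 16| ≤ 10|w + 4|, which is < ε once |w + 4| < ε/10.
Take δ = min(2, ε/10). If 0 < |w + 4| < δ then both bounds hold and |w² − 16| ≤ 10|w + 4| < 10·(ε/10) = ε.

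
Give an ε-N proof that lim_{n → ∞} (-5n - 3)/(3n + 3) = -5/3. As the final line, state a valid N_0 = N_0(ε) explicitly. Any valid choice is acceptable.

N_0 = (2/3)/ε

Fix ε > 0. For n ≥ 1, |(-5n - 3)/(3n + 3) + 5/3| = |6|/(3(3n + 3)) = 6/(3(3n + 3)).
Since 3n + 3 ≥ 3n for n ≥ 1, this is ≤ 6/(3·3n) = (2/3)/n.
So |(-5n - 3)/(3n + 3) + 5/3| < ε whenever n > (2/3)/ε.
Take N_0 = (2/3)/ε. If n > N_0 then |(-5n - 3)/(3n + 3) + 5/3| ≤ (2/3)/n < ε.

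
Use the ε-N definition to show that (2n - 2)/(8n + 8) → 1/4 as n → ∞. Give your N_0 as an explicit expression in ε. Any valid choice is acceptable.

Let ε > 0 be given. For n ≥ 1, |(2n - 2)/(8n + 8) − (1/4)| = |-32|/(8(8n + 8)) = 32/(8(8n + 8)).
Since 8n + 8 ≥ 8n for n ≥ 1, this is ≤ 32/(8·8n) = (1/2)/n.
So |(2n - 2)/(8n + 8) − (1/4)| < ε whenever n > (1/2)/ε.
Take N_0 = (1/2)/ε. If n > N_0 then |(2n - 2)/(8n + 8) − (1/4)| ≤ (1/2)/n < ε.

N_0 = (1/2)/ε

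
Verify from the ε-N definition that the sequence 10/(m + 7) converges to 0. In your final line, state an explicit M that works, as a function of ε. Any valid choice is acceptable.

Fix ε > 0. For m ≥ 1, |10/(m + 7) − 0| = 10/(m + 7) ≤ 10/m.
We need 10/m < ε, i.e. m > 10/ε.
Take M = 10/ε. If m > M then |10/(m + 7)| ≤ 10/m < ε.

M = 10/ε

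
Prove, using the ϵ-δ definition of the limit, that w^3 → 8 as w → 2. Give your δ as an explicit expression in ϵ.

Let ϵ > 0. We seek δ > 0 with 0 < |w − 2| < δ ⇒ |w^3 − 8| < ϵ.
Factor: w^3 − 8 = (w − 2)(w^2 + 2w + 4), so |w^3 − 8| = |w − 2|·|w^2 + 2w + 4|.
Restrict δ ≤ 1. Then |w − 2| < 1 gives |w| < 3, so by the triangle inequality |w^2 + 2w + 4| ≤ 3^2 + 2·3 + 4 = 19.
Hence |w^3 − 8| ≤ 19|w − 2|, which is < ϵ once |w − 2| < ϵ/19.
Take δ = min(1, ϵ/19). If 0 < |w − 2| < δ then both bounds hold and |w^3 − 8| ≤ 19|w − 2| < 19·(ϵ/19) = ϵ.

δ = min(1, ϵ/19)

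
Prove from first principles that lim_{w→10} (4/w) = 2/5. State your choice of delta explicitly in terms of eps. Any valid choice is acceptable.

delta = min(5, (25/2)eps)

Let eps > 0. We seek delta > 0 such that 0 < |w − 10| < delta implies |4/w − (2/5)| < eps.
|4/w − (2/5)| = 4·|10 − w|/(10·|w|) = 4|w − 10|/(10|w|).
Require delta ≤ 5 so that |w| > 10 − 5 = 5, hence 10|w| > 50.
Then |4/w − (2/5)| < 4|w − 10|/50, which is < eps when |w − 10| < (25/2)eps.
Take delta = min(5, (25/2)eps). Then 0 < |w − 10| < delta gives both |w − 10| < 5 and |w − 10| < (25/2)eps, so |4/w − (2/5)| < eps.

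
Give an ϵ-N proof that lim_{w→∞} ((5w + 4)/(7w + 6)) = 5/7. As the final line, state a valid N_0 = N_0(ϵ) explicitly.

N_0 = (2/49)/ϵ

Suppose ϵ > 0. We seek N_0 > 0 such that w > N_0 implies |(5w + 4)/(7w + 6) − (5/7)| < ϵ.
(5w + 4)/(7w + 6) − (5/7) = (7(5w + 4) − 5(7w + 6)) / (7(7w + 6)) = -2/(7(7w + 6)).
For w > 0 we have 7w + 6 > 7w, so |(5w + 4)/(7w + 6) − (5/7)| = 2/(7(7w + 6)) < 2/(7·7w) = (2/49)/w.
Thus |(5w + 4)/(7w + 6) − (5/7)| < ϵ whenever w > (2/49)/ϵ.
Take N_0 = (2/49)/ϵ. If w > N_0 then |(5w + 4)/(7w + 6) − (5/7)| < (2/49)/w < ϵ.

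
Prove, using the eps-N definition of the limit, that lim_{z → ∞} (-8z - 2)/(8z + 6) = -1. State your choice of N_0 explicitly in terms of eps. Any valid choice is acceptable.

Suppose eps > 0. We seek N_0 > 0 such that z > N_0 implies |(-8z - 2)/(8z + 6) + 1| < eps.
(-8z - 2)/(8z + 6) + 1 = (8(-8z - 2) − (-8)(8z + 6)) / (8(8z + 6)) = 32/(8(8z + 6)).
For z > 0 we have 8z + 6 > 8z, so |(-8z - 2)/(8z + 6) + 1| = 32/(8(8z + 6)) < 32/(8·8z) = (1/2)/z.
Thus |(-8z - 2)/(8z + 6) + 1| < eps whenever z > (1/2)/eps.
Take N_0 = (1/2)/eps. If z > N_0 then |(-8z - 2)/(8z + 6) + 1| < (1/2)/z < eps.

N_0 = (1/2)/eps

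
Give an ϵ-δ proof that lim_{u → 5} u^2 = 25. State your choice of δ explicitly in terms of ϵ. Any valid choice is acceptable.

Let ϵ > 0. We seek δ > 0 with 0 < |u − 5| < δ ⇒ |u^2 − 25| < ϵ.
Factor: u^2 − 25 = (u − 5)(u + 5), so |u^2 − 25| = |u − 5|·|u + 5|.
Impose δ ≤ 1 so that |u| < 6; then |u + 5| ≤ 11.
Hence |u^2 − 25| ≤ 11|u − 5|, which is < ϵ once |u − 5| < ϵ/11.
Take δ = min(1, ϵ/11). If 0 < |u − 5| < δ then both bounds hold and |u^2 − 25| ≤ 11|u − 5| < 11·(ϵ/11) = ϵ.

δ = min(1, ϵ/11)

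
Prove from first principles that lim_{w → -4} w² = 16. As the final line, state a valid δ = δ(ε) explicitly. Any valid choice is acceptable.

δ = min(2, ε/10)

Let ε > 0 be given. We seek δ > 0 with 0 < |w + 4| < δ ⇒ |w² − 16| < ε.
Factor: w² − 16 = (w + 4)(w - 4), so |w² − 16| = |w + 4|·|w - 4|.
Restrict δ ≤ 2. Then |w + 4| < 2 gives |w| < 6, so by the triangle inequality |w - 4| ≤ 6 + 4 = 10.
Hence |w² − 16| ≤ 10|w + 4|, which is < ε once |w + 4| < ε/10.
Take δ = min(2, ε/10). If 0 < |w + 4| < δ then both bounds hold and |w² − 16| ≤ 10|w + 4| < 10·(ε/10) = ε.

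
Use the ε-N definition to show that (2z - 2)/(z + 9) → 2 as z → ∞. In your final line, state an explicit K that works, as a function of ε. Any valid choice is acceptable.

K = 20/ε

Fix ε > 0. We seek K > 0 such that z > K implies |(2z - 2)/(z + 9) − 2| < ε.
(2z - 2)/(z + 9) − 2 = ((2z - 2) − 2(z + 9)) / ((z + 9)) = -20/((z + 9)).
For z > 0 we have z + 9 > z, so |(2z - 2)/(z + 9) − 2| = 20/((z + 9)) < 20/(z) = 20/z.
Thus |(2z - 2)/(z + 9) − 2| < ε whenever z > 20/ε.
Take K = 20/ε. If z > K then |(2z - 2)/(z + 9) − 2| < 20/z < ε.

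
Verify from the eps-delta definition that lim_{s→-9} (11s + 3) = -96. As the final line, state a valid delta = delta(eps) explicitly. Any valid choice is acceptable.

delta = eps/11

Suppose eps > 0. We need delta > 0 so that 0 < |s + 9| < delta implies |(11s + 3) + 96| < eps.
|(11s + 3) + 96| = |11s + 99| = 11|s + 9|.
Thus it suffices that |s + 9| < eps/11.
Take delta = eps/11. If 0 < |s + 9| < delta then |(11s + 3) + 96| = 11|s + 9| < 11·(eps/11) = eps.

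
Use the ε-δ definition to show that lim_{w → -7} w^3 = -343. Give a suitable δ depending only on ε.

δ = min(1, ε/169)

Fix ε > 0. We seek δ > 0 with 0 < |w + 7| < δ ⇒ |w^3 + 343| < ε.
Factor: w^3 + 343 = (w + 7)(w^2 - 7w + 49), so |w^3 + 343| = |w + 7|·|w^2 - 7w + 49|.
Impose δ ≤ 1 so that |w| < 8; then |w^2 - 7w + 49| ≤ 169.
Hence |w^3 + 343| ≤ 169|w + 7|, which is < ε once |w + 7| < ε/169.
Take δ = min(1, ε/169). If 0 < |w + 7| < δ then both bounds hold and |w^3 + 343| ≤ 169|w + 7| < 169·(ε/169) = ε.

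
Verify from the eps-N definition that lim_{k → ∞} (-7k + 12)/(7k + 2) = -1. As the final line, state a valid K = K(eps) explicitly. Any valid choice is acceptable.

K = 2/eps

Let eps > 0. For k ≥ 1, |(-7k + 12)/(7k + 2) + 1| = |98|/(7(7k + 2)) = 98/(7(7k + 2)).
Since 7k + 2 ≥ 7k for k ≥ 1, this is ≤ 98/(7·7k) = 2/k.
So |(-7k + 12)/(7k + 2) + 1| < eps whenever k > 2/eps.
Take K = 2/eps. If k > K then |(-7k + 12)/(7k + 2) + 1| ≤ 2/k < eps.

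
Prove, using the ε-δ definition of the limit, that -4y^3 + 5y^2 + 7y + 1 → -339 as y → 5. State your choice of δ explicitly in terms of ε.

Let ε > 0. We want δ > 0 such that 0 < |y − 5| < δ implies |(-4y^3 + 5y^2 + 7y + 1) + 339| < ε.
(-4y^3 + 5y^2 + 7y + 1) + 339 = -4y^3 + 5y^2 + 7y + 340 = (y − 5)(-4y^2 - 15y - 68).
So |(-4y^3 + 5y^2 + 7y + 1) + 339| = |y − 5|·|-4y^2 - 15y - 68|.
Require δ ≤ 2. Then |y − 5| < 2 gives |y| < 7, and by the triangle inequality |-4y^2 - 15y - 68| ≤ 4·7^2 + 15·7 + 68 = 369.
Hence |(-4y^3 + 5y^2 + 7y + 1) + 339| ≤ 369|y − 5| < ε provided |y − 5| < ε/369.
Take δ = min(2, ε/369). Then 0 < |y − 5| < δ gives both |y − 5| < 2 and |y − 5| < ε/369, so |(-4y^3 + 5y^2 + 7y + 1) + 339| < ε.

δ = min(2, ε/369)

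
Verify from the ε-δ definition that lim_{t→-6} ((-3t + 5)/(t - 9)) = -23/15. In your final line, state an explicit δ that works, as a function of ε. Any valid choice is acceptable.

δ = min(15/2, (225/44)ε)

Fix ε > 0. We want δ > 0 with 0 < |t + 6| < δ ⇒ |(-3t + 5)/(t - 9) + 23/15| < ε.
Combining over a common denominator, (-3t + 5)/(t - 9) + 23/15 = [(-3t + 5)·(-15) − 23·(t - 9)] / [(-15)·(t - 9)] = 22(t + 6) / ((-15)(t - 9)).
So |(-3t + 5)/(t - 9) + 23/15| = 22|t + 6| / (15·|t − 9|).
Require δ ≤ 15/2, so |t − 9| ≥ |-15| − |t + 6| > 15 − 15/2 = 15/2.
Hence |(-3t + 5)/(t - 9) + 23/15| < 22|t + 6|/(15·(15/2)) = (44/225)|t + 6|, which is < ε once |t + 6| < (225/44)ε.
Take δ = min(15/2, (225/44)ε). Then 0 < |t + 6| < δ forces both bounds, so |(-3t + 5)/(t - 9) + 23/15| < ε.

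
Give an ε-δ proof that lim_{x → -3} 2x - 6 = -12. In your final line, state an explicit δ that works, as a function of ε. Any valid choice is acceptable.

Let ε > 0. We need δ > 0 so that 0 < |x + 3| < δ implies |(2x - 6) + 12| < ε.
Since (2x - 6) + 12 = 2(x + 3), we have |(2x - 6) + 12| = 2|x + 3|.
Thus it suffices that |x + 3| < ε/2.
Choosing δ = ε/2 gives |(2x - 6) + 12| = 2|x + 3| < ε whenever |x + 3| < δ.

δ = ε/2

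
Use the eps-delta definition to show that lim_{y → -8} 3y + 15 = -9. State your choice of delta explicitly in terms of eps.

Suppose eps > 0. We need delta > 0 so that 0 < |y + 8| < delta implies |(3y + 15) + 9| < eps.
Since (3y + 15) + 9 = 3(y + 8), we have |(3y + 15) + 9| = 3|y + 8|.
Thus it suffices that |y + 8| < eps/3.
Take delta = eps/3. If 0 < |y + 8| < delta then |(3y + 15) + 9| = 3|y + 8| < 3·(eps/3) = eps.

delta = eps/3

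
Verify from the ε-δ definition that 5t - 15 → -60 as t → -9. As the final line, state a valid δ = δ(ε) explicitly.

Let ε > 0 be given. We need δ > 0 so that 0 < |t + 9| < δ implies |(5t - 15) + 60| < ε.
|(5t - 15) + 60| = |5t + 45| = 5|t + 9|.
Thus it suffices that |t + 9| < ε/5.
Choosing δ = ε/5 gives |(5t - 15) + 60| = 5|t + 9| < ε whenever |t + 9| < δ.

δ = ε/5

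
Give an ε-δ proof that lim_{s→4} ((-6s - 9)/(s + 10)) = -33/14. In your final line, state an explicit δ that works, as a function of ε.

Fix ε > 0. We want δ > 0 with 0 < |s − 4| < δ ⇒ |(-6s - 9)/(s + 10) + 33/14| < ε.
Combining over a common denominator, (-6s - 9)/(s + 10) + 33/14 = [(-6s - 9)·14 − (-33)·(s + 10)] / [14·(s + 10)] = -51(s − 4) / (14(s + 10)).
So |(-6s - 9)/(s + 10) + 33/14| = 51|s − 4| / (14·|s + 10|).
Require δ ≤ 7, so |s + 10| ≥ |14| − |s − 4| > 14 − 7 = 7.
Hence |(-6s - 9)/(s + 10) + 33/14| < 51|s − 4|/(14·7) = (51/98)|s − 4|, which is < ε once |s − 4| < (98/51)ε.
Take δ = min(7, (98/51)ε). Then 0 < |s − 4| < δ forces both bounds, so |(-6s - 9)/(s + 10) + 33/14| < ε.

δ = min(7, (98/51)ε)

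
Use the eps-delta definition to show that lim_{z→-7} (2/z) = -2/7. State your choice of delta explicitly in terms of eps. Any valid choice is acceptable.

Fix eps > 0. We seek delta > 0 such that 0 < |z + 7| < delta implies |2/z + 2/7| < eps.
|2/z + 2/7| = 2·|-7 − z|/(7·|z|) = 2|z + 7|/(7|z|).
Restrict delta ≤ 7/2. Then |z + 7| < 7/2 gives |z| > 7/2, so 7|z| > 49/2.
Then |2/z + 2/7| < 2|z + 7|/(49/2), which is < eps when |z + 7| < (49/4)eps.
Take delta = min(7/2, (49/4)eps). Then 0 < |z + 7| < delta gives both |z + 7| < 7/2 and |z + 7| < (49/4)eps, so |2/z + 2/7| < eps.

delta = min(7/2, (49/4)eps)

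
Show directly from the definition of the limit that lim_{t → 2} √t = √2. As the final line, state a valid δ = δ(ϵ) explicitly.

Let ϵ > 0 be given. We want δ > 0 such that 0 < |t − 2| < δ implies |√t − √2| < ϵ.
Multiplying by the conjugate, |√t − √2| = |t − 2|/(√t + √2).
Restrict δ ≤ 2 so that |t − 2| < 2 forces t > 0, and then √t + √2 > √2.
Hence |√t − √2| < |t − 2|/√2, which is < ϵ once |t − 2| < √2·ϵ.
Take δ = min(2, √2·ϵ). If 0 < |t − 2| < δ then t > 0 and |√t − √2| < |t − 2|/√2 < ϵ.

δ = min(2, √2·ϵ)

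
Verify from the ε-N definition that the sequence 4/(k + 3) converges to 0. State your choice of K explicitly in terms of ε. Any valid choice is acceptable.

K = 4/ε

Let ε > 0. For k ≥ 1, |4/(k + 3) − 0| = 4/(k + 3) ≤ 4/k.
We need 4/k < ε, i.e. k > 4/ε.
Take K = 4/ε. If k > K then |4/(k + 3)| ≤ 4/k < ε.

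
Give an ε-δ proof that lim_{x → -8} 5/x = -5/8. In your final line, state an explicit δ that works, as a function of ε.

δ = min(4, (32/5)ε)

Let ε > 0. We seek δ > 0 such that 0 < |x + 8| < δ implies |5/x + 5/8| < ε.
|5/x + 5/8| = 5·|-8 − x|/(8·|x|) = 5|x + 8|/(8|x|).
Restrict δ ≤ 4. Then |x + 8| < 4 gives |x| > 4, so 8|x| > 32.
Then |5/x + 5/8| < 5|x + 8|/32, which is < ε when |x + 8| < (32/5)ε.
Take δ = min(4, (32/5)ε). Then 0 < |x + 8| < δ gives both |x + 8| < 4 and |x + 8| < (32/5)ε, so |5/x + 5/8| < ε.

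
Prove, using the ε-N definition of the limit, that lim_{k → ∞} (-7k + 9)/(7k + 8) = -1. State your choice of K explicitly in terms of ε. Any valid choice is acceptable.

Let ε > 0. For k ≥ 1, |(-7k + 9)/(7k + 8) + 1| = |119|/(7(7k + 8)) = 119/(7(7k + 8)).
Since 7k + 8 ≥ 7k for k ≥ 1, this is ≤ 119/(7·7k) = (17/7)/k.
So |(-7k + 9)/(7k + 8) + 1| < ε whenever k > (17/7)/ε.
Take K = (17/7)/ε. If k > K then |(-7k + 9)/(7k + 8) + 1| ≤ (17/7)/k < ε.

K = (17/7)/ε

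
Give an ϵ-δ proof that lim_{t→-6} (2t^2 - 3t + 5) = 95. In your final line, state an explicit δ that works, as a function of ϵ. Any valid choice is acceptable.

Suppose ϵ > 0. We want δ > 0 such that 0 < |t + 6| < δ implies |(2t^2 - 3t + 5) − 95| < ϵ.
(2t^2 - 3t + 5) − 95 = 2t^2 - 3t - 90 = (t + 6)(2t - 15).
So |(2t^2 - 3t + 5) − 95| = |t + 6|·|2t - 15|.
Assume first that |t + 6| < 1, so |t| < 7. Then |2t - 15| ≤ 2·7 + 15 = 29.
Hence |(2t^2 - 3t + 5) − 95| ≤ 29|t + 6| < ϵ provided |t + 6| < ϵ/29.
Take δ = min(1, ϵ/29). Then 0 < |t + 6| < δ gives both |t + 6| < 1 and |t + 6| < ϵ/29, so |(2t^2 - 3t + 5) − 95| < ϵ.

δ = min(1, ϵ/29)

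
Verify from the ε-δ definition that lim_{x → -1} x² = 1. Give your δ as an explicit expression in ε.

Suppose ε > 0. We seek δ > 0 with 0 < |x + 1| < δ ⇒ |x² − 1| < ε.
Factor: x² − 1 = (x + 1)(x - 1), so |x² − 1| = |x + 1|·|x - 1|.
Restrict δ ≤ 1. Then |x + 1| < 1 gives |x| < 2, so by the triangle inequality |x - 1| ≤ 2 + 1 = 3.
Hence |x² − 1| ≤ 3|x + 1|, which is < ε once |x + 1| < ε/3.
Take δ = min(1, ε/3). If 0 < |x + 1| < δ then both bounds hold and |x² − 1| ≤ 3|x + 1| < 3·(ε/3) = ε.

δ = min(1, ε/3)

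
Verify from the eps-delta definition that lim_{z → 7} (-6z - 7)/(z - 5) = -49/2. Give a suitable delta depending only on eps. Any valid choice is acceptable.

delta = min(1, (2/37)eps)

Suppose eps > 0. We want delta > 0 with 0 < |z − 7| < delta ⇒ |(-6z - 7)/(z - 5) + 49/2| < eps.
Combining over a common denominator, (-6z - 7)/(z - 5) + 49/2 = [(-6z - 7)·2 − (-49)·(z - 5)] / [2·(z - 5)] = 37(z − 7) / (2(z - 5)).
So |(-6z - 7)/(z - 5) + 49/2| = 37|z − 7| / (2·|z − 5|).
Require delta ≤ 1, so |z − 5| ≥ |2| − |z − 7| > 2 − 1 = 1.
Hence |(-6z - 7)/(z - 5) + 49/2| < 37|z − 7|/(2·1) = (37/2)|z − 7|, which is < eps once |z − 7| < (2/37)eps.
Take delta = min(1, (2/37)eps). Then 0 < |z − 7| < delta forces both bounds, so |(-6z - 7)/(z - 5) + 49/2| < eps.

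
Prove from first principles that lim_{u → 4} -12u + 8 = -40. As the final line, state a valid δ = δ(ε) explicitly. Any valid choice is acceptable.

Fix ε > 0. We need δ > 0 so that 0 < |u − 4| < δ implies |(-12u + 8) + 40| < ε.
Since (-12u + 8) + 40 = -12(u − 4), we have |(-12u + 8) + 40| = 12|u − 4|.
Thus it suffices that |u − 4| < ε/12.
Choosing δ = ε/12 gives |(-12u + 8) + 40| = 12|u − 4| < ε whenever |u − 4| < δ.

δ = ε/12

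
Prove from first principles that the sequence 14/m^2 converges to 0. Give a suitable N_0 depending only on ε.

N_0 = (14/ε)^{1/2}

Let ε > 0. For m ≥ 1, |14/m^2 − 0| = 14/m^2.
14/m^2 < ε ⇔ m^2 > 14/ε ⇔ m > (14/ε)^{1/2}.
Take N_0 = (14/ε)^{1/2}. Then m > N_0 implies 14/m^2 < ε.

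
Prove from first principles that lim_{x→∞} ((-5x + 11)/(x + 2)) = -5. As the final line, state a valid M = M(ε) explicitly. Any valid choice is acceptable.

M = 21/ε

Suppose ε > 0. We seek M > 0 such that x > M implies |(-5x + 11)/(x + 2) + 5| < ε.
(-5x + 11)/(x + 2) + 5 = ((-5x + 11) − (-5)(x + 2)) / ((x + 2)) = 21/((x + 2)).
For x > 0 we have x + 2 > x, so |(-5x + 11)/(x + 2) + 5| = 21/((x + 2)) < 21/(x) = 21/x.
Thus |(-5x + 11)/(x + 2) + 5| < ε whenever x > 21/ε.
Take M = 21/ε. If x > M then |(-5x + 11)/(x + 2) + 5| < 21/x < ε.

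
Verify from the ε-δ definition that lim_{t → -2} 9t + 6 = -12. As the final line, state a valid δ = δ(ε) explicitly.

δ = ε/9

Let ε > 0 be given. We need δ > 0 so that 0 < |t + 2| < δ implies |(9t + 6) + 12| < ε.
|(9t + 6) + 12| = |9t + 18| = 9|t + 2|.
So 9|t + 2| < ε exactly when |t + 2| < ε/9.
Choosing δ = ε/9 gives |(9t + 6) + 12| = 9|t + 2| < ε whenever |t + 2| < δ.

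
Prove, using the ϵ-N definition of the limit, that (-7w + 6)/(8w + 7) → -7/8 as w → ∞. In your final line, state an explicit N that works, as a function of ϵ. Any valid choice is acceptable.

N = (97/64)/ϵ

Let ϵ > 0 be given. We seek N > 0 such that w > N implies |(-7w + 6)/(8w + 7) + 7/8| < ϵ.
(-7w + 6)/(8w + 7) + 7/8 = (8(-7w + 6) − (-7)(8w + 7)) / (8(8w + 7)) = 97/(8(8w + 7)).
For w > 0 we have 8w + 7 > 8w, so |(-7w + 6)/(8w + 7) + 7/8| = 97/(8(8w + 7)) < 97/(8·8w) = (97/64)/w.
Thus |(-7w + 6)/(8w + 7) + 7/8| < ϵ whenever w > (97/64)/ϵ.
Take N = (97/64)/ϵ. If w > N then |(-7w + 6)/(8w + 7) + 7/8| < (97/64)/w < ϵ.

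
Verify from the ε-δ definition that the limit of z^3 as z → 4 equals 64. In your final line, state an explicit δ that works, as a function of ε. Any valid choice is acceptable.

Let ε > 0 be given. We seek δ > 0 with 0 < |z − 4| < δ ⇒ |z^3 − 64| < ε.
Factor: z^3 − 64 = (z − 4)(z^2 + 4z + 16), so |z^3 − 64| = |z − 4|·|z^2 + 4z + 16|.
Restrict δ ≤ 1. Then |z − 4| < 1 gives |z| < 5, so by the triangle inequality |z^2 + 4z + 16| ≤ 5^2 + 4·5 + 16 = 61.
Hence |z^3 − 64| ≤ 61|z − 4|, which is < ε once |z − 4| < ε/61.
Take δ = min(1, ε/61). If 0 < |z − 4| < δ then both bounds hold and |z^3 − 64| ≤ 61|z − 4| < 61·(ε/61) = ε.

δ = min(1, ε/61)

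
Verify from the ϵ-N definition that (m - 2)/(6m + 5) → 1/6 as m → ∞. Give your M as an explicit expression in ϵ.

M = (17/36)/ϵ

Let ϵ > 0 be given. For m ≥ 1, |(m - 2)/(6m + 5) − (1/6)| = |-17|/(6(6m + 5)) = 17/(6(6m + 5)).
Since 6m + 5 ≥ 6m for m ≥ 1, this is ≤ 17/(6·6m) = (17/36)/m.
So |(m - 2)/(6m + 5) − (1/6)| < ϵ whenever m > (17/36)/ϵ.
Take M = (17/36)/ϵ. If m > M then |(m - 2)/(6m + 5) − (1/6)| ≤ (17/36)/m < ϵ.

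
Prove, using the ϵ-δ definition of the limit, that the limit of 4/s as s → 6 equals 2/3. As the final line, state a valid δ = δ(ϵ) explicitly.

Suppose ϵ > 0. We seek δ > 0 such that 0 < |s − 6| < δ implies |4/s − (2/3)| < ϵ.
|4/s − (2/3)| = 4·|6 − s|/(6·|s|) = 4|s − 6|/(6|s|).
Restrict δ ≤ 3. Then |s − 6| < 3 gives |s| > 3, so 6|s| > 18.
Then |4/s − (2/3)| < 4|s − 6|/18, which is < ϵ when |s − 6| < (9/2)ϵ.
Take δ = min(3, (9/2)ϵ). Then 0 < |s − 6| < δ gives both |s − 6| < 3 and |s − 6| < (9/2)ϵ, so |4/s − (2/3)| < ϵ.

δ = min(3, (9/2)ϵ)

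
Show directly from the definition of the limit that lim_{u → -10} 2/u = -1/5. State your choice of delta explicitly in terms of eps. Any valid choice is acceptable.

Fix eps > 0. We seek delta > 0 such that 0 < |u + 10| < delta implies |2/u + 1/5| < eps.
|2/u + 1/5| = 2·|-10 − u|/(10·|u|) = 2|u + 10|/(10|u|).
Restrict delta ≤ 5. Then |u + 10| < 5 gives |u| > 5, so 10|u| > 50.
Then |2/u + 1/5| < 2|u + 10|/50, which is < eps when |u + 10| < 25eps.
Take delta = min(5, 25eps). Then 0 < |u + 10| < delta gives both |u + 10| < 5 and |u + 10| < 25eps, so |2/u + 1/5| < eps.

delta = min(5, 25eps)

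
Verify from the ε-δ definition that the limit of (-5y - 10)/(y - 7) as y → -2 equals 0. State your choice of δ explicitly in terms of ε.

δ = min(9/2, (9/10)ε)

Suppose ε > 0. We want δ > 0 with 0 < |y + 2| < δ ⇒ |(-5y - 10)/(y - 7) − 0| < ε.
Combining over a common denominator, (-5y - 10)/(y - 7) − 0 = [(-5y - 10)·(-9) − 0·(y - 7)] / [(-9)·(y - 7)] = 45(y + 2) / ((-9)(y - 7)).
So |(-5y - 10)/(y - 7) − 0| = 45|y + 2| / (9·|y − 7|).
Require δ ≤ 9/2, so |y − 7| ≥ |-9| − |y + 2| > 9 − 9/2 = 9/2.
Hence |(-5y - 10)/(y - 7) − 0| < 45|y + 2|/(9·(9/2)) = (10/9)|y + 2|, which is < ε once |y + 2| < (9/10)ε.
Take δ = min(9/2, (9/10)ε). Then 0 < |y + 2| < δ forces both bounds, so |(-5y - 10)/(y - 7) − 0| < ε.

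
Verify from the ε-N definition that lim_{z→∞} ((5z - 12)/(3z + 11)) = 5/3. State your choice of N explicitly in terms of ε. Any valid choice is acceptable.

N = (91/9)/ε

Fix ε > 0. We seek N > 0 such that z > N implies |(5z - 12)/(3z + 11) − (5/3)| < ε.
(5z - 12)/(3z + 11) − (5/3) = (3(5z - 12) − 5(3z + 11)) / (3(3z + 11)) = -91/(3(3z + 11)).
For z > 0 we have 3z + 11 > 3z, so |(5z - 12)/(3z + 11) − (5/3)| = 91/(3(3z + 11)) < 91/(3·3z) = (91/9)/z.
Thus |(5z - 12)/(3z + 11) − (5/3)| < ε whenever z > (91/9)/ε.
Take N = (91/9)/ε. If z > N then |(5z - 12)/(3z + 11) − (5/3)| < (91/9)/z < ε.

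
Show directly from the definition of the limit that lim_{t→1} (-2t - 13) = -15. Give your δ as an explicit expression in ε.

Let ε > 0. We need δ > 0 so that 0 < |t − 1| < δ implies |(-2t - 13) + 15| < ε.
Since (-2t - 13) + 15 = -2(t − 1), we have |(-2t - 13) + 15| = 2|t − 1|.
So 2|t − 1| < ε exactly when |t − 1| < ε/2.
Choosing δ = ε/2 gives |(-2t - 13) + 15| = 2|t − 1| < ε whenever |t − 1| < δ.

δ = ε/2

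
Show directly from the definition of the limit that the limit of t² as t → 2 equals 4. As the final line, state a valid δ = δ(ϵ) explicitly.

δ = min(1, ϵ/5)

Fix ϵ > 0. We seek δ > 0 with 0 < |t − 2| < δ ⇒ |t² − 4| < ϵ.
Factor: t² − 4 = (t − 2)(t + 2), so |t² − 4| = |t − 2|·|t + 2|.
Restrict δ ≤ 1. Then |t − 2| < 1 gives |t| < 3, so by the triangle inequality |t + 2| ≤ 3 + 2 = 5.
Hence |t² − 4| ≤ 5|t − 2|, which is < ϵ once |t − 2| < ϵ/5.
Take δ = min(1, ϵ/5). If 0 < |t − 2| < δ then both bounds hold and |t² − 4| ≤ 5|t − 2| < 5·(ϵ/5) = ϵ.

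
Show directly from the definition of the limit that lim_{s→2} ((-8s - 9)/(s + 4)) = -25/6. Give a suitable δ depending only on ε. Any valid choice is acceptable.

Suppose ε > 0. We want δ > 0 with 0 < |s − 2| < δ ⇒ |(-8s - 9)/(s + 4) + 25/6| < ε.
Combining over a common denominator, (-8s - 9)/(s + 4) + 25/6 = [(-8s - 9)·6 − (-25)·(s + 4)] / [6·(s + 4)] = -23(s − 2) / (6(s + 4)).
So |(-8s - 9)/(s + 4) + 25/6| = 23|s − 2| / (6·|s + 4|).
Restrict δ ≤ 3. Then |s − 2| < 3 gives |s + 4| = |(s − 2) + 6| ≥ 6 − 3 = 3.
Hence |(-8s - 9)/(s + 4) + 25/6| < 23|s − 2|/(6·3) = (23/18)|s − 2|, which is < ε once |s − 2| < (18/23)ε.
Take δ = min(3, (18/23)ε). Then 0 < |s − 2| < δ forces both bounds, so |(-8s - 9)/(s + 4) + 25/6| < ε.

δ = min(3, (18/23)ε)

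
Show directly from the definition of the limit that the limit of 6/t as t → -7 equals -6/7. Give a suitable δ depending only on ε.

Suppose ε > 0. We seek δ > 0 such that 0 < |t + 7| < δ implies |6/t + 6/7| < ε.
|6/t + 6/7| = 6·|-7 − t|/(7·|t|) = 6|t + 7|/(7|t|).
Restrict δ ≤ 7/2. Then |t + 7| < 7/2 gives |t| > 7/2, so 7|t| > 49/2.
Then |6/t + 6/7| < 6|t + 7|/(49/2), which is < ε when |t + 7| < (49/12)ε.
Take δ = min(7/2, (49/12)ε). Then 0 < |t + 7| < δ gives both |t + 7| < 7/2 and |t + 7| < (49/12)ε, so |6/t + 6/7| < ε.

δ = min(7/2, (49/12)ε)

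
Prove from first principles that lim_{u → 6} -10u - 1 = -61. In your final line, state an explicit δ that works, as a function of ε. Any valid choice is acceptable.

δ = ε/10

Fix ε > 0. We need δ > 0 so that 0 < |u − 6| < δ implies |(-10u - 1) + 61| < ε.
|(-10u - 1) + 61| = |-10u + 60| = 10|u − 6|.
Thus it suffices that |u − 6| < ε/10.
Take δ = ε/10. If 0 < |u − 6| < δ then |(-10u - 1) + 61| = 10|u − 6| < 10·(ε/10) = ε.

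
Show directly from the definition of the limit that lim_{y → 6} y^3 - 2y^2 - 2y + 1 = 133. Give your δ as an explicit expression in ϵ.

δ = min(1, ϵ/99)

Let ϵ > 0 be given. We want δ > 0 such that 0 < |y − 6| < δ implies |(y^3 - 2y^2 - 2y + 1) − 133| < ϵ.
(y^3 - 2y^2 - 2y + 1) − 133 = y^3 - 2y^2 - 2y - 132 = (y − 6)(y^2 + 4y + 22).
So |(y^3 - 2y^2 - 2y + 1) − 133| = |y − 6|·|y^2 + 4y + 22|.
Assume first that |y − 6| < 1, so |y| < 7. Then |y^2 + 4y + 22| ≤ 7^2 + 4·7 + 22 = 99.
Hence |(y^3 - 2y^2 - 2y + 1) − 133| ≤ 99|y − 6| < ϵ provided |y − 6| < ϵ/99.
Choosing δ = min(1, ϵ/99) ensures both conditions, hence |(y^3 - 2y^2 - 2y + 1) − 133| < ϵ.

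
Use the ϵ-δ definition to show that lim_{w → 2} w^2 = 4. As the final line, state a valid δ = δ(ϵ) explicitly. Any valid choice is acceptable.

Let ϵ > 0 be given. We seek δ > 0 with 0 < |w − 2| < δ ⇒ |w^2 − 4| < ϵ.
Factor: w^2 − 4 = (w − 2)(w + 2), so |w^2 − 4| = |w − 2|·|w + 2|.
Restrict δ ≤ 1. Then |w − 2| < 1 gives |w| < 3, so by the triangle inequality |w + 2| ≤ 3 + 2 = 5.
Hence |w^2 − 4| ≤ 5|w − 2|, which is < ϵ once |w − 2| < ϵ/5.
Take δ = min(1, ϵ/5). If 0 < |w − 2| < δ then both bounds hold and |w^2 − 4| ≤ 5|w − 2| < 5·(ϵ/5) = ϵ.

δ = min(1, ϵ/5)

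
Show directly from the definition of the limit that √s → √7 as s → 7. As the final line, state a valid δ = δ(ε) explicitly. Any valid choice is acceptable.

δ = min(7, √7·ε)

Fix ε > 0. We want δ > 0 such that 0 < |s − 7| < δ implies |√s − √7| < ε.
Multiplying by the conjugate, |√s − √7| = |s − 7|/(√s + √7).
Restrict δ ≤ 7 so that |s − 7| < 7 forces s > 0, and then √s + √7 > √7.
Hence |√s − √7| < |s − 7|/√7, which is < ε once |s − 7| < √7·ε.
Take δ = min(7, √7·ε). If 0 < |s − 7| < δ then s > 0 and |√s − √7| < |s − 7|/√7 < ε.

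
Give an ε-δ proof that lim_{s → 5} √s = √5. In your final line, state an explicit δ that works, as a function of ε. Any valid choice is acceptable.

Suppose ε > 0. We want δ > 0 such that 0 < |s − 5| < δ implies |√s − √5| < ε.
Multiplying by the conjugate, |√s − √5| = |s − 5|/(√s + √5).
Restrict δ ≤ 5 so that |s − 5| < 5 forces s > 0, and then √s + √5 > √5.
Hence |√s − √5| < |s − 5|/√5, which is < ε once |s − 5| < √5·ε.
Take δ = min(5, √5·ε). If 0 < |s − 5| < δ then s > 0 and |√s − √5| < |s − 5|/√5 < ε.

δ = min(5, √5·ε)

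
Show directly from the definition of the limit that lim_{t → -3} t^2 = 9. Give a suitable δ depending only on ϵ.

δ = min(1, ϵ/7)

Fix ϵ > 0. We seek δ > 0 with 0 < |t + 3| < δ ⇒ |t^2 − 9| < ϵ.
Factor: t^2 − 9 = (t + 3)(t - 3), so |t^2 − 9| = |t + 3|·|t - 3|.
Impose δ ≤ 1 so that |t| < 4; then |t - 3| ≤ 7.
Hence |t^2 − 9| ≤ 7|t + 3|, which is < ϵ once |t + 3| < ϵ/7.
Take δ = min(1, ϵ/7). If 0 < |t + 3| < δ then both bounds hold and |t^2 − 9| ≤ 7|t + 3| < 7·(ϵ/7) = ϵ.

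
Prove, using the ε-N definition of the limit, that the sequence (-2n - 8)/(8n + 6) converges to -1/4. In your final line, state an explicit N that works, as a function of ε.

Let ε > 0. For n ≥ 1, |(-2n - 8)/(8n + 6) + 1/4| = |-52|/(8(8n + 6)) = 52/(8(8n + 6)).
Since 8n + 6 ≥ 8n for n ≥ 1, this is ≤ 52/(8·8n) = (13/16)/n.
So |(-2n - 8)/(8n + 6) + 1/4| < ε whenever n > (13/16)/ε.
Take N = (13/16)/ε. If n > N then |(-2n - 8)/(8n + 6) + 1/4| ≤ (13/16)/n < ε.

N = (13/16)/ε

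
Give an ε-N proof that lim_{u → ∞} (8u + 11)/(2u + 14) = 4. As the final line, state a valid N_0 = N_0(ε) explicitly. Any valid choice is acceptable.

N_0 = (45/2)/ε

Fix ε > 0. We seek N_0 > 0 such that u > N_0 implies |(8u + 11)/(2u + 14) − 4| < ε.
(8u + 11)/(2u + 14) − 4 = (2(8u + 11) − 8(2u + 14)) / (2(2u + 14)) = -90/(2(2u + 14)).
For u > 0 we have 2u + 14 > 2u, so |(8u + 11)/(2u + 14) − 4| = 90/(2(2u + 14)) < 90/(2·2u) = (45/2)/u.
Thus |(8u + 11)/(2u + 14) − 4| < ε whenever u > (45/2)/ε.
Take N_0 = (45/2)/ε. If u > N_0 then |(8u + 11)/(2u + 14) − 4| < (45/2)/u < ε.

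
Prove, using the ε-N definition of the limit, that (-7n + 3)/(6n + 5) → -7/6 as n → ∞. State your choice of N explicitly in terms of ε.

N = (53/36)/ε

Let ε > 0 be given. For n ≥ 1, |(-7n + 3)/(6n + 5) + 7/6| = |53|/(6(6n + 5)) = 53/(6(6n + 5)).
Since 6n + 5 ≥ 6n for n ≥ 1, this is ≤ 53/(6·6n) = (53/36)/n.
So |(-7n + 3)/(6n + 5) + 7/6| < ε whenever n > (53/36)/ε.
Take N = (53/36)/ε. If n > N then |(-7n + 3)/(6n + 5) + 7/6| ≤ (53/36)/n < ε.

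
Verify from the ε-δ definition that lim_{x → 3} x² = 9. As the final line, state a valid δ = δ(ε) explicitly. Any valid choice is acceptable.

Let ε > 0 be given. We seek δ > 0 with 0 < |x − 3| < δ ⇒ |x² − 9| < ε.
Factor: x² − 9 = (x − 3)(x + 3), so |x² − 9| = |x − 3|·|x + 3|.
Restrict δ ≤ 1. Then |x − 3| < 1 gives |x| < 4, so by the triangle inequality |x + 3| ≤ 4 + 3 = 7.
Hence |x² − 9| ≤ 7|x − 3|, which is < ε once |x − 3| < ε/7.
Take δ = min(1, ε/7). If 0 < |x − 3| < δ then both bounds hold and |x² − 9| ≤ 7|x − 3| < 7·(ε/7) = ε.

δ = min(1, ε/7)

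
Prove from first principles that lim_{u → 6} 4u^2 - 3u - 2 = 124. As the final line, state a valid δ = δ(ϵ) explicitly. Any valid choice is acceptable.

δ = min(1, ϵ/49)

Suppose ϵ > 0. We want δ > 0 such that 0 < |u − 6| < δ implies |(4u^2 - 3u - 2) − 124| < ϵ.
(4u^2 - 3u - 2) − 124 = 4u^2 - 3u - 126 = (u − 6)(4u + 21).
So |(4u^2 - 3u - 2) − 124| = |u − 6|·|4u + 21|.
Assume first that |u − 6| < 1, so |u| < 7. Then |4u + 21| ≤ 4·7 + 21 = 49.
Hence |(4u^2 - 3u - 2) − 124| ≤ 49|u − 6| < ϵ provided |u − 6| < ϵ/49.
Choosing δ = min(1, ϵ/49) ensures both conditions, hence |(4u^2 - 3u - 2) − 124| < ϵ.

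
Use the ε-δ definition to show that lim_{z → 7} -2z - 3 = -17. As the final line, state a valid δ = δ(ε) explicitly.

δ = ε/2

Suppose ε > 0. We need δ > 0 so that 0 < |z − 7| < δ implies |(-2z - 3) + 17| < ε.
Since (-2z - 3) + 17 = -2(z − 7), we have |(-2z - 3) + 17| = 2|z − 7|.
Thus it suffices that |z − 7| < ε/2.
Take δ = ε/2. If 0 < |z − 7| < δ then |(-2z - 3) + 17| = 2|z − 7| < 2·(ε/2) = ε.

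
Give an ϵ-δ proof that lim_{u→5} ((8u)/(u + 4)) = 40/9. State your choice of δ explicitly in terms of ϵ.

δ = min(9/2, (81/64)ϵ)

Suppose ϵ > 0. We want δ > 0 with 0 < |u − 5| < δ ⇒ |(8u)/(u + 4) − (40/9)| < ϵ.
Combining over a common denominator, (8u)/(u + 4) − (40/9) = [(8u)·9 − 40·(u + 4)] / [9·(u + 4)] = 32(u − 5) / (9(u + 4)).
So |(8u)/(u + 4) − (40/9)| = 32|u − 5| / (9·|u + 4|).
Require δ ≤ 9/2, so |u + 4| ≥ |9| − |u − 5| > 9 − 9/2 = 9/2.
Hence |(8u)/(u + 4) − (40/9)| < 32|u − 5|/(9·(9/2)) = (64/81)|u − 5|, which is < ϵ once |u − 5| < (81/64)ϵ.
Take δ = min(9/2, (81/64)ϵ). Then 0 < |u − 5| < δ forces both bounds, so |(8u)/(u + 4) − (40/9)| < ϵ.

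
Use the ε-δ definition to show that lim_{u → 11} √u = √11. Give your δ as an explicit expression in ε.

Let ε > 0. We want δ > 0 such that 0 < |u − 11| < δ implies |√u − √11| < ε.
Rationalise: √u − √11 = (u − 11)/(√u + √11), so |√u − √11| = |u − 11|/(√u + √11).
Restrict δ ≤ 11 so that |u − 11| < 11 forces u > 0, and then √u + √11 > √11.
Hence |√u − √11| < |u − 11|/√11, which is < ε once |u − 11| < √11·ε.
Take δ = min(11, √11·ε). If 0 < |u − 11| < δ then u > 0 and |√u − √11| < |u − 11|/√11 < ε.

δ = min(11, √11·ε)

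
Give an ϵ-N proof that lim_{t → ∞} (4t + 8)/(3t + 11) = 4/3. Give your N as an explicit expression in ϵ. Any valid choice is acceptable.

N = (20/9)/ϵ

Let ϵ > 0. We seek N > 0 such that t > N implies |(4t + 8)/(3t + 11) − (4/3)| < ϵ.
(4t + 8)/(3t + 11) − (4/3) = (3(4t + 8) − 4(3t + 11)) / (3(3t + 11)) = -20/(3(3t + 11)).
For t > 0 we have 3t + 11 > 3t, so |(4t + 8)/(3t + 11) − (4/3)| = 20/(3(3t + 11)) < 20/(3·3t) = (20/9)/t.
Thus |(4t + 8)/(3t + 11) − (4/3)| < ϵ whenever t > (20/9)/ϵ.
Take N = (20/9)/ϵ. If t > N then |(4t + 8)/(3t + 11) − (4/3)| < (20/9)/t < ϵ.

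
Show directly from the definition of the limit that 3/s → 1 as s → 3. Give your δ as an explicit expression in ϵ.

δ = min(3/2, (3/2)ϵ)

Suppose ϵ > 0. We seek δ > 0 such that 0 < |s − 3| < δ implies |3/s − 1| < ϵ.
|3/s − 1| = 3·|3 − s|/(3·|s|) = 3|s − 3|/(3|s|).
Require δ ≤ 3/2 so that |s| > 3 − 3/2 = 3/2, hence 3|s| > 9/2.
Then |3/s − 1| < 3|s − 3|/(9/2), which is < ϵ when |s − 3| < (3/2)ϵ.
Take δ = min(3/2, (3/2)ϵ). Then 0 < |s − 3| < δ gives both |s − 3| < 3/2 and |s − 3| < (3/2)ϵ, so |3/s − 1| < ϵ.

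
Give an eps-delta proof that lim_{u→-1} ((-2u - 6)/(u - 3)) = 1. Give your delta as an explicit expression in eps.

delta = min(2, (2/3)eps)

Let eps > 0 be given. We want delta > 0 with 0 < |u + 1| < delta ⇒ |(-2u - 6)/(u - 3) − 1| < eps.
Combining over a common denominator, (-2u - 6)/(u - 3) − 1 = [(-2u - 6)·(-4) − (-4)·(u - 3)] / [(-4)·(u - 3)] = 12(u + 1) / ((-4)(u - 3)).
So |(-2u - 6)/(u - 3) − 1| = 12|u + 1| / (4·|u − 3|).
Restrict delta ≤ 2. Then |u + 1| < 2 gives |u − 3| = |(u + 1) + (-4)| ≥ 4 − 2 = 2.
Hence |(-2u - 6)/(u - 3) − 1| < 12|u + 1|/(4·2) = (3/2)|u + 1|, which is < eps once |u + 1| < (2/3)eps.
Take delta = min(2, (2/3)eps). Then 0 < |u + 1| < delta forces both bounds, so |(-2u - 6)/(u - 3) − 1| < eps.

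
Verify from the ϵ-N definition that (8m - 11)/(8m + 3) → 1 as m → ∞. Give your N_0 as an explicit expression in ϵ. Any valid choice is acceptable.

N_0 = (7/4)/ϵ

Fix ϵ > 0. For m ≥ 1, |(8m - 11)/(8m + 3) − 1| = |-112|/(8(8m + 3)) = 112/(8(8m + 3)).
Since 8m + 3 ≥ 8m for m ≥ 1, this is ≤ 112/(8·8m) = (7/4)/m.
So |(8m - 11)/(8m + 3) − 1| < ϵ whenever m > (7/4)/ϵ.
Take N_0 = (7/4)/ϵ. If m > N_0 then |(8m - 11)/(8m + 3) − 1| ≤ (7/4)/m < ϵ.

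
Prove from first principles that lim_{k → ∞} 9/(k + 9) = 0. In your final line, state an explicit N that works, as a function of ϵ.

Let ϵ > 0. For k ≥ 1, |9/(k + 9) − 0| = 9/(k + 9) ≤ 9/k.
We need 9/k < ϵ, i.e. k > 9/ϵ.
Take N = 9/ϵ. If k > N then |9/(k + 9)| ≤ 9/k < ϵ.

N = 9/ϵ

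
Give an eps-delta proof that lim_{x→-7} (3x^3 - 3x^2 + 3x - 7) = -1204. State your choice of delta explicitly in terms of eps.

delta = min(1, eps/555)

Fix eps > 0. We want delta > 0 such that 0 < |x + 7| < delta implies |(3x^3 - 3x^2 + 3x - 7) + 1204| < eps.
(3x^3 - 3x^2 + 3x - 7) + 1204 = 3x^3 - 3x^2 + 3x + 1197 = (x + 7)(3x^2 - 24x + 171).
So |(3x^3 - 3x^2 + 3x - 7) + 1204| = |x + 7|·|3x^2 - 24x + 171|.
Assume first that |x + 7| < 1, so |x| < 8. Then |3x^2 - 24x + 171| ≤ 3·8^2 + 24·8 + 171 = 555.
Hence |(3x^3 - 3x^2 + 3x - 7) + 1204| ≤ 555|x + 7| < eps provided |x + 7| < eps/555.
Choosing delta = min(1, eps/555) ensures both conditions, hence |(3x^3 - 3x^2 + 3x - 7) + 1204| < eps.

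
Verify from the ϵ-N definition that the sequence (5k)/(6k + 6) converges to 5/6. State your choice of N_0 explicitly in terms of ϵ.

Suppose ϵ > 0. For k ≥ 1, |(5k)/(6k + 6) − (5/6)| = |-30|/(6(6k + 6)) = 30/(6(6k + 6)).
Since 6k + 6 ≥ 6k for k ≥ 1, this is ≤ 30/(6·6k) = (5/6)/k.
So |(5k)/(6k + 6) − (5/6)| < ϵ whenever k > (5/6)/ϵ.
Take N_0 = (5/6)/ϵ. If k > N_0 then |(5k)/(6k + 6) − (5/6)| ≤ (5/6)/k < ϵ.

N_0 = (5/6)/ϵ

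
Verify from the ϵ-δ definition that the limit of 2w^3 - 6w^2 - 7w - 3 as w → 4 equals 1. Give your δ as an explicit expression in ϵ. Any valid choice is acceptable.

Let ϵ > 0. We want δ > 0 such that 0 < |w − 4| < δ implies |(2w^3 - 6w^2 - 7w - 3) − 1| < ϵ.
(2w^3 - 6w^2 - 7w - 3) − 1 = 2w^3 - 6w^2 - 7w - 4 = (w − 4)(2w^2 + 2w + 1).
So |(2w^3 - 6w^2 - 7w - 3) − 1| = |w − 4|·|2w^2 + 2w + 1|.
Assume first that |w − 4| < 1, so |w| < 5. Then |2w^2 + 2w + 1| ≤ 2·5^2 + 2·5 + 1 = 61.
Hence |(2w^3 - 6w^2 - 7w - 3) − 1| ≤ 61|w − 4| < ϵ provided |w − 4| < ϵ/61.
Choosing δ = min(1, ϵ/61) ensures both conditions, hence |(2w^3 - 6w^2 - 7w - 3) − 1| < ϵ.

δ = min(1, ϵ/61)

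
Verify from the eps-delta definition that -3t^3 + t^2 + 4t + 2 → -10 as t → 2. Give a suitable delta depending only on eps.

Suppose eps > 0. We want delta > 0 such that 0 < |t − 2| < delta implies |(-3t^3 + t^2 + 4t + 2) + 10| < eps.
(-3t^3 + t^2 + 4t + 2) + 10 = -3t^3 + t^2 + 4t + 12 = (t − 2)(-3t^2 - 5t - 6).
So |(-3t^3 + t^2 + 4t + 2) + 10| = |t − 2|·|-3t^2 - 5t - 6|.
Require delta ≤ 2. Then |t − 2| < 2 gives |t| < 4, and by the triangle inequality |-3t^2 - 5t - 6| ≤ 3·4^2 + 5·4 + 6 = 74.
Hence |(-3t^3 + t^2 + 4t + 2) + 10| ≤ 74|t − 2| < eps provided |t − 2| < eps/74.
Take delta = min(2, eps/74). Then 0 < |t − 2| < delta gives both |t − 2| < 2 and |t − 2| < eps/74, so |(-3t^3 + t^2 + 4t + 2) + 10| < eps.

delta = min(2, eps/74)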